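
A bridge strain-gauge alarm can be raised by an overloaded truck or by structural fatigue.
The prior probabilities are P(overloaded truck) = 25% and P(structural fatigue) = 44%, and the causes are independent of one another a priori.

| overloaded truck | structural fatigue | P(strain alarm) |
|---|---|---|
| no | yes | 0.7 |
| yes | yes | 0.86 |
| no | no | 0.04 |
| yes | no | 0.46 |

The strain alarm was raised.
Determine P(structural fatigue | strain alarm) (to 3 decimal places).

Numerator (weight on configurations with structural fatigue): 0.231000 + 0.094600 = 0.325600
The normalizing constant is 0.04*0.75*0.56 + 0.7*0.75*0.44 + 0.46*0.25*0.56 + 0.86*0.25*0.44 = 0.406800
P(structural fatigue | strain alarm) = 0.325600/0.406800 ≈ 0.800

P(structural fatigue | strain alarm) ≈ 0.800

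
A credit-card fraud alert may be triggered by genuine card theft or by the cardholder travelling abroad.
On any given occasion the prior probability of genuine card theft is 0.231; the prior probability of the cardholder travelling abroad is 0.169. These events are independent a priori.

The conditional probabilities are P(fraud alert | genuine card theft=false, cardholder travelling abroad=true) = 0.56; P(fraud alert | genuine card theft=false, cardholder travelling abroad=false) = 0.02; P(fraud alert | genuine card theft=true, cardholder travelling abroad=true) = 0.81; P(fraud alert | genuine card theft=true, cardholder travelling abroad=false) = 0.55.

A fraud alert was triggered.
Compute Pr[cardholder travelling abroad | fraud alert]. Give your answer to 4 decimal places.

P(fraud alert) = 0.02·0.769·0.831 + 0.56·0.769·0.169 + 0.55·0.231·0.831 + 0.81·0.231·0.169 = 0.012781 + 0.072778 + 0.105579 + 0.031622 = 0.222760
The cardholder travelling abroad-present share is 0.072778 + 0.031622 = 0.104400.
Hence the posterior is 0.104400/0.222760 ≈ 0.4687.

Pr[cardholder travelling abroad | fraud alert] ≈ 0.4687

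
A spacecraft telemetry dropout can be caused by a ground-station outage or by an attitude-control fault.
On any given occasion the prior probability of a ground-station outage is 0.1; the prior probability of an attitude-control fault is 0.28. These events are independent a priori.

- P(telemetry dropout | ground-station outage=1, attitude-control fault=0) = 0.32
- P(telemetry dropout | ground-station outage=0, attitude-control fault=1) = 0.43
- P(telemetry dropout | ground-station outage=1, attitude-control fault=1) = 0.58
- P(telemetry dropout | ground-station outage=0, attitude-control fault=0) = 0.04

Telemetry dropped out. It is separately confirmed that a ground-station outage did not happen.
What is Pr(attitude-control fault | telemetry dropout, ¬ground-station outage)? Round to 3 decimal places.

Pr(attitude-control fault | telemetry dropout, ¬ground-station outage) ≈ 0.807

P(telemetry dropout | ¬ground-station outage) = 0.04×0.72 + 0.43×0.28 = 0.028800 + 0.120400 = 0.149200
The attitude-control fault-present share is 0.43×0.28 = 0.120400.
P(attitude-control fault | telemetry dropout, ¬ground-station outage) = 0.120400 / 0.149200 ≈ 0.807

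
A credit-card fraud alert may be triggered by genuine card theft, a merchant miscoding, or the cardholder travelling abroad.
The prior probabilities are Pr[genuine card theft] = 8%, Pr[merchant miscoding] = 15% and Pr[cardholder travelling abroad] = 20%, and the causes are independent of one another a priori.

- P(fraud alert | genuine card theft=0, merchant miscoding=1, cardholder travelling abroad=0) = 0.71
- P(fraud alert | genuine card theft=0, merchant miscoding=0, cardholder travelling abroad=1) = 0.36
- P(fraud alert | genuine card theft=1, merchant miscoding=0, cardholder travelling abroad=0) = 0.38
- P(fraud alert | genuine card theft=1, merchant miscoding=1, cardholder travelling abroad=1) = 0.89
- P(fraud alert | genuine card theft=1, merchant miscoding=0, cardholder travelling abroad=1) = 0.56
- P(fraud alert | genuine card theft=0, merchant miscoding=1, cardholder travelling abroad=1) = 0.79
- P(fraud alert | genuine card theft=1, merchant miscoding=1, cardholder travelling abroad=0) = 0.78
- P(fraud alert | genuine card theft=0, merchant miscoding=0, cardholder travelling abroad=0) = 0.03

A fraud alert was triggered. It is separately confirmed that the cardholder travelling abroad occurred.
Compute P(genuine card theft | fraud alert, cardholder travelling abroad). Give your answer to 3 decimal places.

Enumerate the 4 (genuine card theft, merchant miscoding) configurations and weight by the priors:
  P(fraud alert | cardholder travelling abroad) = 0.36*0.92*0.85 + 0.79*0.92*0.15 + 0.56*0.08*0.85 + 0.89*0.08*0.15
        = 0.281520 + 0.109020 + 0.038080 + 0.010680 = 0.439300
The terms with genuine card theft present sum to 0.048760, so
  P(genuine card theft | fraud alert, cardholder travelling abroad) = 0.048760 / 0.439300 ≈ 0.111

P(genuine card theft | fraud alert, cardholder travelling abroad) ≈ 0.111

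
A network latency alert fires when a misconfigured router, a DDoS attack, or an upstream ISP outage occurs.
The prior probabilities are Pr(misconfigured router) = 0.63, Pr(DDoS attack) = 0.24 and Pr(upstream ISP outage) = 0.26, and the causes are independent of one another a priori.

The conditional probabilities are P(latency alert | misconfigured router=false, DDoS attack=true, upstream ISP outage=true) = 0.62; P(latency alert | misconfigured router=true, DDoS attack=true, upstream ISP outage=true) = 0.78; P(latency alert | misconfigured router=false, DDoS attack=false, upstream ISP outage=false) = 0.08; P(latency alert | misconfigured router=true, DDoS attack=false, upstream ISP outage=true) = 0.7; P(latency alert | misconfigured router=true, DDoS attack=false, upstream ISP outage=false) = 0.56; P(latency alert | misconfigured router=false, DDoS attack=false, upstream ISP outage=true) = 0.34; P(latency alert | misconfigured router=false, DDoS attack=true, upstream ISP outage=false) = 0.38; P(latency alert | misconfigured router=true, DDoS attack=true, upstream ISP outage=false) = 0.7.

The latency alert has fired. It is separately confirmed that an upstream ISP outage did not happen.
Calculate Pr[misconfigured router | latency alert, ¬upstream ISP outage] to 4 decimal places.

P(latency alert | ¬upstream ISP outage) = 0.08*0.37*0.76 + 0.38*0.37*0.24 + 0.56*0.63*0.76 + 0.7*0.63*0.24 = 0.022496 + 0.033744 + 0.268128 + 0.105840 = 0.430208
Of this, 0.373968 comes from 0.268128 + 0.105840 (the misconfigured router=true cases).
So P(misconfigured router | latency alert, ¬upstream ISP outage) = 0.373968/0.430208 ≈ 0.8693.

Pr[misconfigured router | latency alert, ¬upstream ISP outage] ≈ 0.8693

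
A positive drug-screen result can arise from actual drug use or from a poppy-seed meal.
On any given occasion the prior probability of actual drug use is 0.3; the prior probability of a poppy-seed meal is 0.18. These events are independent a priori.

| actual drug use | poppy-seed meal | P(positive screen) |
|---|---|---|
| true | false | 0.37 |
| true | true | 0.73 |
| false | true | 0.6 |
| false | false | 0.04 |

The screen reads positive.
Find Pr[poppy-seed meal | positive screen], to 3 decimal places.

P(positive screen) = 0.04·0.7·0.82 + 0.6·0.7·0.18 + 0.37·0.3·0.82 + 0.73·0.3·0.18 = 0.022960 + 0.075600 + 0.091020 + 0.039420 = 0.229000
Restricting to configurations with poppy-seed meal present: 0.075600 + 0.039420 = 0.115020.
Hence the posterior is 0.115020/0.229000 ≈ 0.502.

Pr[poppy-seed meal | positive screen] ≈ 0.502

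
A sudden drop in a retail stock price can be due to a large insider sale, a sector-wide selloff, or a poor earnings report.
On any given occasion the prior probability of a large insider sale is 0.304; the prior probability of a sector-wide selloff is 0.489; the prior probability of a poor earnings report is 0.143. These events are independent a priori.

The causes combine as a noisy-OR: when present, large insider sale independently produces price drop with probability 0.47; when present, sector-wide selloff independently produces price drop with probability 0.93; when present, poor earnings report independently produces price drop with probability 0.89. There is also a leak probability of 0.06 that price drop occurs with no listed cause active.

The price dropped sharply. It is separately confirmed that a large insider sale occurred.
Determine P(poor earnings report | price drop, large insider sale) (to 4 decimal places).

Under noisy-OR, P(price drop | causes) = 1 − (1−0.06)·∏(1−qᵢ) over the active causes.
Numerator (weight on configurations with poor earnings report): 0.069068 + 0.069659 = 0.138727
Denominator P(price drop | large insider sale): 0.5018*0.511*0.857 + 0.945198*0.511*0.143 + 0.965126*0.489*0.857 + 0.996164*0.489*0.143 = 0.762937
Posterior = 0.138727 / 0.762937 ≈ 0.1818

P(poor earnings report | price drop, large insider sale) ≈ 0.1818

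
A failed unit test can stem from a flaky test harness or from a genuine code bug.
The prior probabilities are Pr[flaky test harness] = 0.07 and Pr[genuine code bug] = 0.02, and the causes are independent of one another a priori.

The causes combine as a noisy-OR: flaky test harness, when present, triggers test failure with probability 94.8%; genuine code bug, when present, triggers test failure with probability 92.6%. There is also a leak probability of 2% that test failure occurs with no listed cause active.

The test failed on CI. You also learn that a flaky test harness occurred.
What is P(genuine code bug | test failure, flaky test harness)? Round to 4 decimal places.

P(genuine code bug | test failure, flaky test harness) ≈ 0.0210

Under noisy-OR, P(test failure | causes) = 1 − (1−0.02)·∏(1−qᵢ) over the active causes.
Numerator (weight on configurations with genuine code bug): 0.996229*0.02 = 0.019925
The normalizing constant is 0.94904*0.98 + 0.996229*0.02 = 0.949984
P(genuine code bug | test failure, flaky test harness) = 0.019925/0.949984 ≈ 0.0210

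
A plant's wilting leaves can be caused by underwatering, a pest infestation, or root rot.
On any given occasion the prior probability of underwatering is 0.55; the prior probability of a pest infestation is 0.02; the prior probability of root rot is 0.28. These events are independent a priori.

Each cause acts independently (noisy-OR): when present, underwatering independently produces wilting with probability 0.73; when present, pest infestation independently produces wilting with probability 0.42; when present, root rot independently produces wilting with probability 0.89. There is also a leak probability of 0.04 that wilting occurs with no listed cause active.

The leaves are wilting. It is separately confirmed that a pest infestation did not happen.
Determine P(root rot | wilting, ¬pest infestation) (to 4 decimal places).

Under noisy-OR, P(wilting | causes) = 1 − (1−0.04)·∏(1−qᵢ) over the active causes.
Numerator (weight on configurations with root rot): 0.112694 + 0.149609 = 0.262303
Denominator P(wilting | ¬pest infestation): 0.04·0.45·0.72 + 0.8944·0.45·0.28 + 0.7408·0.55·0.72 + 0.971488·0.55·0.28 = 0.568620
P(root rot | wilting, ¬pest infestation) = 0.262303/0.568620 ≈ 0.4613

P(root rot | wilting, ¬pest infestation) ≈ 0.4613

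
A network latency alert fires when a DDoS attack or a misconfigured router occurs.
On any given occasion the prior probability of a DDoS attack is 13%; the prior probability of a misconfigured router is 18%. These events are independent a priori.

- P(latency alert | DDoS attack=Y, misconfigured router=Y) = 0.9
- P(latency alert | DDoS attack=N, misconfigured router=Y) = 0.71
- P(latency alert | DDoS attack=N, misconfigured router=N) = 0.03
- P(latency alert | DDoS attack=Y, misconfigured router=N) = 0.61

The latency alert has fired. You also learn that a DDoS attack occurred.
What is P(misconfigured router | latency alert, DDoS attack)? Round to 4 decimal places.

P(latency alert | DDoS attack) = 0.61×0.82 + 0.9×0.18 = 0.500200 + 0.162000 = 0.662200
Restricting to configurations with misconfigured router present: 0.9×0.18 = 0.162000.
So P(misconfigured router | latency alert, DDoS attack) = 0.162000/0.662200 ≈ 0.2446.

P(misconfigured router | latency alert, DDoS attack) ≈ 0.2446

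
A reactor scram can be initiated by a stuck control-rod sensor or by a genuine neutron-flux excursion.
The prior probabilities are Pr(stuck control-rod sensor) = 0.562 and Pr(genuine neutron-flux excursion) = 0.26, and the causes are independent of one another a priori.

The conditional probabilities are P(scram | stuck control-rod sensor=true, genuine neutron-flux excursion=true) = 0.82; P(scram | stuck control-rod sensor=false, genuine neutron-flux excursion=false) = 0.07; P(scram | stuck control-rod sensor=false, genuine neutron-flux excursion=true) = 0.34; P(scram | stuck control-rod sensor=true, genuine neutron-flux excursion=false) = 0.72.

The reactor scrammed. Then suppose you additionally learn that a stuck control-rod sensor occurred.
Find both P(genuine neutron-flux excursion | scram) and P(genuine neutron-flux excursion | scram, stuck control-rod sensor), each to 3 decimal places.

By total probability over the 4 (stuck control-rod sensor, genuine neutron-flux excursion) configurations:
  P(scram) = 0.07·0.438·0.74 + 0.34·0.438·0.26 + 0.72·0.562·0.74 + 0.82·0.562·0.26
        = 0.022688 + 0.038719 + 0.299434 + 0.119818 = 0.480659
Configurations with genuine neutron-flux excursion contribute 0.158537, so
  P(genuine neutron-flux excursion | scram) = 0.158537 / 0.480659 ≈ 0.330

Now also conditioning on stuck control-rod sensor=true:
P(scram | stuck control-rod sensor) = 0.72×0.74 + 0.82×0.26 = 0.532800 + 0.213200 = 0.746000
Restricting to configurations with genuine neutron-flux excursion present: 0.82×0.26 = 0.213200.
So P(genuine neutron-flux excursion | scram, stuck control-rod sensor) = 0.213200/0.746000 ≈ 0.286.

P(genuine neutron-flux excursion | scram) ≈ 0.330; P(genuine neutron-flux excursion | scram, stuck control-rod sensor) ≈ 0.286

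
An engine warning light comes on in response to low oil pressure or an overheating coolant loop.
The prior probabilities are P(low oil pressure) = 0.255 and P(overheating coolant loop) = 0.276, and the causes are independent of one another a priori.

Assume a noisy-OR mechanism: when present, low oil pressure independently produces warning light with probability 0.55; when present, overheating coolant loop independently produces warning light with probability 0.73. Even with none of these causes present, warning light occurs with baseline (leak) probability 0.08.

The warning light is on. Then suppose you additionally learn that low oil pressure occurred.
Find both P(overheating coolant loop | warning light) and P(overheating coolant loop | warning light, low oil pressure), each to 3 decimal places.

Under noisy-OR, P(warning light | causes) = 1 − (1−0.08)·∏(1−qᵢ) over the active causes.
Enumerate the 4 (low oil pressure, overheating coolant loop) configurations and weight by the priors:
  P(warning light) = 0.08*0.745*0.724 + 0.7516*0.745*0.276 + 0.586*0.255*0.724 + 0.88822*0.255*0.276
        = 0.043150 + 0.154544 + 0.108187 + 0.062513 = 0.368394
The terms with overheating coolant loop present sum to 0.217057, so
  P(overheating coolant loop | warning light) = 0.217057 / 0.368394 ≈ 0.589

With the extra evidence:
P(warning light | low oil pressure) = 0.586·0.724 + 0.88822·0.276 = 0.424264 + 0.245149 = 0.669413
The overheating coolant loop-present share is 0.88822·0.276 = 0.245149.
So P(overheating coolant loop | warning light, low oil pressure) = 0.245149/0.669413 ≈ 0.366.

P(overheating coolant loop | warning light) ≈ 0.589; P(overheating coolant loop | warning light, low oil pressure) ≈ 0.366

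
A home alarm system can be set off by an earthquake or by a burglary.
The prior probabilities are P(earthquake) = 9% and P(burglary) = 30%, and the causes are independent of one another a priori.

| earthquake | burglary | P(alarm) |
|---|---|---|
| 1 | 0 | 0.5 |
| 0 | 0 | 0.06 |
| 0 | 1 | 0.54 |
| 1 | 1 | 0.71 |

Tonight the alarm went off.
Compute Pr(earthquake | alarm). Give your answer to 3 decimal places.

Pr(earthquake | alarm) ≈ 0.214

P(alarm) = 0.06*0.91*0.7 + 0.54*0.91*0.3 + 0.5*0.09*0.7 + 0.71*0.09*0.3 = 0.038220 + 0.147420 + 0.031500 + 0.019170 = 0.236310
The earthquake-present share is 0.031500 + 0.019170 = 0.050670.
Hence the posterior is 0.050670/0.236310 ≈ 0.214.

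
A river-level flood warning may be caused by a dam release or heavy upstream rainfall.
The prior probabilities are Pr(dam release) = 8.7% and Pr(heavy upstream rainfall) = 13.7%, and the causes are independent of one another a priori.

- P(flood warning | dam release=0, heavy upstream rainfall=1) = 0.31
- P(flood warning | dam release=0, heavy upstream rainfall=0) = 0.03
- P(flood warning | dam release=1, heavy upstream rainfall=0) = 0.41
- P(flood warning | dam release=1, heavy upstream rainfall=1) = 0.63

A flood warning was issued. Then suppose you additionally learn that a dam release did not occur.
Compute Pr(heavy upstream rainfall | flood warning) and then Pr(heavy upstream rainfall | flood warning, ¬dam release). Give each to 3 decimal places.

P(flood warning) = 0.03×0.913×0.863 + 0.31×0.913×0.137 + 0.41×0.087×0.863 + 0.63×0.087×0.137 = 0.023638 + 0.038775 + 0.030783 + 0.007509 = 0.100705
The heavy upstream rainfall-present share is 0.038775 + 0.007509 = 0.046284.
So P(heavy upstream rainfall | flood warning) = 0.046284/0.100705 ≈ 0.460.

With the extra evidence:
Enumerate both values of heavy upstream rainfall and weight by the priors:
  P(flood warning | ¬dam release) = 0.03×0.863 + 0.31×0.137
        = 0.025890 + 0.042470 = 0.068360
Keeping only the heavy upstream rainfall-present terms gives 0.042470, so
  P(heavy upstream rainfall | flood warning, ¬dam release) = 0.042470 / 0.068360 ≈ 0.621

Pr(heavy upstream rainfall | flood warning) ≈ 0.460; Pr(heavy upstream rainfall | flood warning, ¬dam release) ≈ 0.621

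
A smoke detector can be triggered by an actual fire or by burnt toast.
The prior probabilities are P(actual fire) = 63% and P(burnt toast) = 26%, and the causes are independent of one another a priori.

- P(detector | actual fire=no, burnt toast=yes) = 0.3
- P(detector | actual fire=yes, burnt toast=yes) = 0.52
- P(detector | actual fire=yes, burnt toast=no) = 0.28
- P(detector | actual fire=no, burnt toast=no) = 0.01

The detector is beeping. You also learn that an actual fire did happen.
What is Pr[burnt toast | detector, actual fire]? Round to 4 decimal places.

Sum P(detector|·) weighted by the priors over both values of burnt toast:
  P(detector | actual fire) = 0.28·0.74 + 0.52·0.26
        = 0.207200 + 0.135200 = 0.342400
Keeping only the burnt toast-present terms gives 0.135200, so
  P(burnt toast | detector, actual fire) = 0.135200 / 0.342400 ≈ 0.3949

Pr[burnt toast | detector, actual fire] ≈ 0.3949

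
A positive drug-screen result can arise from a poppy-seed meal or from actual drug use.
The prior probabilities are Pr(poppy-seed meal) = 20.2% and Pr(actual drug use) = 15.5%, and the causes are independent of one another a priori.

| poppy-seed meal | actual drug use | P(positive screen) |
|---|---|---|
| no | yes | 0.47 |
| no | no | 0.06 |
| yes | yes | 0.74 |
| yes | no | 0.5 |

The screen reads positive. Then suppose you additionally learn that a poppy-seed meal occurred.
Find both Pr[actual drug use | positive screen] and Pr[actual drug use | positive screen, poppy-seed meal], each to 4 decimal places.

Enumerate the 4 (poppy-seed meal, actual drug use) configurations and weight by the priors:
  P(positive screen) = 0.06×0.798×0.845 + 0.47×0.798×0.155 + 0.5×0.202×0.845 + 0.74×0.202×0.155
        = 0.040459 + 0.058134 + 0.085345 + 0.023169 = 0.207107
The terms with actual drug use present sum to 0.081303, so
  P(actual drug use | positive screen) = 0.081303 / 0.207107 ≈ 0.3926

Now also conditioning on poppy-seed meal=true:
Numerator (weight on configurations with actual drug use): 0.74·0.155 = 0.114700
The normalizing constant is 0.5·0.845 + 0.74·0.155 = 0.537200
Posterior = 0.114700 / 0.537200 ≈ 0.2135
The drop from 0.3926 to 0.2135 is the explaining-away (discounting) effect.

Pr[actual drug use | positive screen] ≈ 0.3926; Pr[actual drug use | positive screen, poppy-seed meal] ≈ 0.2135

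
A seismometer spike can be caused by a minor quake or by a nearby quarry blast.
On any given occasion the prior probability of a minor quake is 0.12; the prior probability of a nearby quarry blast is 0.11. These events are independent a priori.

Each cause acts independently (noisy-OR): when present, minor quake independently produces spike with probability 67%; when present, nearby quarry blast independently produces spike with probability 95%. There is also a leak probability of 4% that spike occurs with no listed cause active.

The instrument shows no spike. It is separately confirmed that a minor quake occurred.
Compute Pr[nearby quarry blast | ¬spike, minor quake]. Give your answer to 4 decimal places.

Under noisy-OR, P(spike | causes) = 1 − (1−0.04)·∏(1−qᵢ) over the active causes.
Weight on nearby quarry blast=true, given the evidence: 0.01584×0.11 = 0.001742
Normalizer over all consistent configurations: 0.3168×0.89 + 0.01584×0.11 = 0.283694
P(nearby quarry blast | ¬spike, minor quake) = 0.001742/0.283694 ≈ 0.0061

Pr[nearby quarry blast | ¬spike, minor quake] ≈ 0.0061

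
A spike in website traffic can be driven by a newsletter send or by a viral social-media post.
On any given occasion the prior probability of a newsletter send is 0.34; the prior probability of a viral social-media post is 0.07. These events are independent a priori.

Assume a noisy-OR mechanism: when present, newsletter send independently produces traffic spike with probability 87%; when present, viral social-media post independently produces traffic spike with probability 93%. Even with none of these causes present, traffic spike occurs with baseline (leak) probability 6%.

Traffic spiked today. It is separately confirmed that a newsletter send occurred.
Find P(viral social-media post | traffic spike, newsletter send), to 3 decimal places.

Under noisy-OR, P(traffic spike | causes) = 1 − (1−0.06)·∏(1−qᵢ) over the active causes.
By total probability over both values of viral social-media post:
  P(traffic spike | newsletter send) = 0.8778·0.93 + 0.991446·0.07
        = 0.816354 + 0.069401 = 0.885755
Keeping only the viral social-media post-present terms gives 0.069401, so
  P(viral social-media post | traffic spike, newsletter send) = 0.069401 / 0.885755 ≈ 0.078

P(viral social-media post | traffic spike, newsletter send) ≈ 0.078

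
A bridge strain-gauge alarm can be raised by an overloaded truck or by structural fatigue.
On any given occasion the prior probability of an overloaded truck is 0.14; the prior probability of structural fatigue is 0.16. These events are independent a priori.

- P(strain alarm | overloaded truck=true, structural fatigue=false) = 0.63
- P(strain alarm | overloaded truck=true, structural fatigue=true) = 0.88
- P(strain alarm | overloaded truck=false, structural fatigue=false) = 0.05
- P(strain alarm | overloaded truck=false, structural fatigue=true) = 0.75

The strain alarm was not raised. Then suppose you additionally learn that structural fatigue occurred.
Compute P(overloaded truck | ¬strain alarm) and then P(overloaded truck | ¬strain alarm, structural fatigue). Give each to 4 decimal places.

P(overloaded truck | ¬strain alarm) ≈ 0.0602; P(overloaded truck | ¬strain alarm, structural fatigue) ≈ 0.0725

Sum P(¬strain alarm|·) weighted by the priors over the 4 (overloaded truck, structural fatigue) configurations:
  P(¬strain alarm) = 0.95×0.86×0.84 + 0.25×0.86×0.16 + 0.37×0.14×0.84 + 0.12×0.14×0.16
        = 0.686280 + 0.034400 + 0.043512 + 0.002688 = 0.766880
The terms with overloaded truck present sum to 0.046200, so
  P(overloaded truck | ¬strain alarm) = 0.046200 / 0.766880 ≈ 0.0602

Now condition on the additional information:
Weight on overloaded truck=true, given the evidence: 0.12×0.14 = 0.016800
The normalizing constant is 0.25×0.86 + 0.12×0.14 = 0.231800
P(overloaded truck | ¬strain alarm, structural fatigue) = 0.016800/0.231800 ≈ 0.0725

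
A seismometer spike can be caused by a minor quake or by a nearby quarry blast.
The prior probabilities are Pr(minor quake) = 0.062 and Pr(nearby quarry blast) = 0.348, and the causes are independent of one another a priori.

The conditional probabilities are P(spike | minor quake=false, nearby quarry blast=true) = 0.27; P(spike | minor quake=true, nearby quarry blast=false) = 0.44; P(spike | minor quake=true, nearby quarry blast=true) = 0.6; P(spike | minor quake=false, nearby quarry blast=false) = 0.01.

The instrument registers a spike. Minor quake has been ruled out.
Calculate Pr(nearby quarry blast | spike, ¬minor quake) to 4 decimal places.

Pr(nearby quarry blast | spike, ¬minor quake) ≈ 0.9351

For the numerator, keep only nearby quarry blast=true terms: 0.27*0.348 = 0.093960
The normalizing constant is 0.01*0.652 + 0.27*0.348 = 0.100480
P(nearby quarry blast | spike, ¬minor quake) = 0.093960/0.100480 ≈ 0.9351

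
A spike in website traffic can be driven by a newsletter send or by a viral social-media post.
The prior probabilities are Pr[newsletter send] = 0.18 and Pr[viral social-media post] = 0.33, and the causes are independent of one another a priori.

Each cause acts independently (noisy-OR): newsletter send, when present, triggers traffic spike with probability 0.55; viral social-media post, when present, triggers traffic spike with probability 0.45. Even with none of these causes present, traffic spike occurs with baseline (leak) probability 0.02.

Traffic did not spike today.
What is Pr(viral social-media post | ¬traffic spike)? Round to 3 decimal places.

Under noisy-OR, P(traffic spike | causes) = 1 − (1−0.02)·∏(1−qᵢ) over the active causes.
Sum P(¬traffic spike|·) weighted by the priors over the 4 (newsletter send, viral social-media post) configurations:
  P(¬traffic spike) = 0.98·0.82·0.67 + 0.539·0.82·0.33 + 0.441·0.18·0.67 + 0.24255·0.18·0.33
        = 0.538412 + 0.145853 + 0.053185 + 0.014407 = 0.751857
Keeping only the viral social-media post-present terms gives 0.160260, so
  P(viral social-media post | ¬traffic spike) = 0.160260 / 0.751857 ≈ 0.213

Pr(viral social-media post | ¬traffic spike) ≈ 0.213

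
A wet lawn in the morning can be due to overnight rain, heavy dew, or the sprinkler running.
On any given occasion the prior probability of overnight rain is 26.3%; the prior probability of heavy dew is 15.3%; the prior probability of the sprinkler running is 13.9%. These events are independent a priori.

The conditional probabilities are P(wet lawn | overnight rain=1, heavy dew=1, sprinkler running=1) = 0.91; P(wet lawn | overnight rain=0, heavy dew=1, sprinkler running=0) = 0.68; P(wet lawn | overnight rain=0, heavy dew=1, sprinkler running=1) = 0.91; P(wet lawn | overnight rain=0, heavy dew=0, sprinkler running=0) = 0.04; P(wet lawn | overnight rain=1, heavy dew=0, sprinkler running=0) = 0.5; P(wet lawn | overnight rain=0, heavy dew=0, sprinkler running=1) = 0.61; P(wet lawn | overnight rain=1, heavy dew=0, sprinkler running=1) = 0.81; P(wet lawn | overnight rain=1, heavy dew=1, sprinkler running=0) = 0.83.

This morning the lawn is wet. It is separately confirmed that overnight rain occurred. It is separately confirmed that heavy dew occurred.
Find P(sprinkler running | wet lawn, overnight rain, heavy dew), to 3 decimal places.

P(sprinkler running | wet lawn, overnight rain, heavy dew) ≈ 0.150

By total probability over both values of sprinkler running:
  P(wet lawn | overnight rain, heavy dew) = 0.83×0.861 + 0.91×0.139
        = 0.714630 + 0.126490 = 0.841120
Configurations with sprinkler running contribute 0.126490, so
  P(sprinkler running | wet lawn, overnight rain, heavy dew) = 0.126490 / 0.841120 ≈ 0.150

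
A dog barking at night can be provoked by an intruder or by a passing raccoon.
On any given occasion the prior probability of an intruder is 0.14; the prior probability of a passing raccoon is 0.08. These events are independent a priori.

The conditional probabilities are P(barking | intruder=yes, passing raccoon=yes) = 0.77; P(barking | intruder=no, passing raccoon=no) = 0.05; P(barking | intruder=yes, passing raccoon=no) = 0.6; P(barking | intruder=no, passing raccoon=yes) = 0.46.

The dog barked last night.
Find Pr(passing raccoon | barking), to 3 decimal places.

Sum P(barking|·) weighted by the priors over the 4 (intruder, passing raccoon) configurations:
  P(barking) = 0.05×0.86×0.92 + 0.46×0.86×0.08 + 0.6×0.14×0.92 + 0.77×0.14×0.08
        = 0.039560 + 0.031648 + 0.077280 + 0.008624 = 0.157112
Keeping only the passing raccoon-present terms gives 0.040272, so
  P(passing raccoon | barking) = 0.040272 / 0.157112 ≈ 0.256

Pr(passing raccoon | barking) ≈ 0.256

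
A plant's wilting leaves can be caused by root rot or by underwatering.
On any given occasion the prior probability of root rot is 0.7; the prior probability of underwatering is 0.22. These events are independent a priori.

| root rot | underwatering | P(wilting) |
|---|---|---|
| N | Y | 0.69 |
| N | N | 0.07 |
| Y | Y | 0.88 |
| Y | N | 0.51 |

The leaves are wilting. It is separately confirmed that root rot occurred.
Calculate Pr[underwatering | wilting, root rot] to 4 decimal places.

P(wilting | root rot) = 0.51*0.78 + 0.88*0.22 = 0.397800 + 0.193600 = 0.591400
The underwatering-present share is 0.88*0.22 = 0.193600.
P(underwatering | wilting, root rot) = 0.193600 / 0.591400 ≈ 0.3274

Pr[underwatering | wilting, root rot] ≈ 0.3274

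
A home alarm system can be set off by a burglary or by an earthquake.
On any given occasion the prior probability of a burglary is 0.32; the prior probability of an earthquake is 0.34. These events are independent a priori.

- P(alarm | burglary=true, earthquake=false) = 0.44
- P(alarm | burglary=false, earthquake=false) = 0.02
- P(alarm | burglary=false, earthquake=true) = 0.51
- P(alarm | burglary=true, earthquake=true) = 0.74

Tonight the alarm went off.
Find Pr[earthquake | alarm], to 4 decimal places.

Pr[earthquake | alarm] ≈ 0.6607

P(alarm) = 0.02*0.68*0.66 + 0.51*0.68*0.34 + 0.44*0.32*0.66 + 0.74*0.32*0.34 = 0.008976 + 0.117912 + 0.092928 + 0.080512 = 0.300328
Restricting to configurations with earthquake present: 0.117912 + 0.080512 = 0.198424.
So P(earthquake | alarm) = 0.198424/0.300328 ≈ 0.6607.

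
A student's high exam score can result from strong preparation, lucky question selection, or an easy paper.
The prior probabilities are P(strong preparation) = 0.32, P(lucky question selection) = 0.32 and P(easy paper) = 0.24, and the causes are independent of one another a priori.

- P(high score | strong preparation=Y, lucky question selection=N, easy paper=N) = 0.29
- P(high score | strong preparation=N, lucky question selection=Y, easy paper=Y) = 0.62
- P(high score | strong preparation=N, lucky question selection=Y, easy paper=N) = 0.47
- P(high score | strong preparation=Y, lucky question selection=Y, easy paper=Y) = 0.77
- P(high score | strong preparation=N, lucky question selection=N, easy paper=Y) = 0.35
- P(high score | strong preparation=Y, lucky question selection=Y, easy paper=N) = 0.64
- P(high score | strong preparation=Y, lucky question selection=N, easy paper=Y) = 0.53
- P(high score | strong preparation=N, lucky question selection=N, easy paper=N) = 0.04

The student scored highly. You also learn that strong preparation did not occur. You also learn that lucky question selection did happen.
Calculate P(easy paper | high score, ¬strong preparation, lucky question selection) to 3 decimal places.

For the numerator, keep only easy paper=true terms: 0.62·0.24 = 0.148800
The normalizing constant is 0.47·0.76 + 0.62·0.24 = 0.506000
Posterior = 0.148800 / 0.506000 ≈ 0.294

P(easy paper | high score, ¬strong preparation, lucky question selection) ≈ 0.294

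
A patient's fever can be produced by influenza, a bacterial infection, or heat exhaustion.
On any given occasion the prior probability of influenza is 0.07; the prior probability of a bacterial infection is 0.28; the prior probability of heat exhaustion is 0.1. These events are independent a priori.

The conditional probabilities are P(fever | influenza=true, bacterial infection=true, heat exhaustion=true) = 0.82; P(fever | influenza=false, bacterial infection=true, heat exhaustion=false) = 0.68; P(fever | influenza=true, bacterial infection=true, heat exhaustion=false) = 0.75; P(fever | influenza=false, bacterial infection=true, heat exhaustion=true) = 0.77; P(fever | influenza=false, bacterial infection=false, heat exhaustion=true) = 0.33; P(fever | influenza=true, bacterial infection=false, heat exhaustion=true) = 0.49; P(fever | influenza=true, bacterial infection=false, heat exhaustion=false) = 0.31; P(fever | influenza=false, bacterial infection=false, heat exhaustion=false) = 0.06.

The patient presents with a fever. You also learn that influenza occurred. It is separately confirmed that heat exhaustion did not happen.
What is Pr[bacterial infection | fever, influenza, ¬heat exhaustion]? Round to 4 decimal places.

Pr[bacterial infection | fever, influenza, ¬heat exhaustion] ≈ 0.4848

Weight on bacterial infection=true, given the evidence: 0.75·0.28 = 0.210000
Normalizer over all consistent configurations: 0.31·0.72 + 0.75·0.28 = 0.433200
P(bacterial infection | fever, influenza, ¬heat exhaustion) = 0.210000/0.433200 ≈ 0.4848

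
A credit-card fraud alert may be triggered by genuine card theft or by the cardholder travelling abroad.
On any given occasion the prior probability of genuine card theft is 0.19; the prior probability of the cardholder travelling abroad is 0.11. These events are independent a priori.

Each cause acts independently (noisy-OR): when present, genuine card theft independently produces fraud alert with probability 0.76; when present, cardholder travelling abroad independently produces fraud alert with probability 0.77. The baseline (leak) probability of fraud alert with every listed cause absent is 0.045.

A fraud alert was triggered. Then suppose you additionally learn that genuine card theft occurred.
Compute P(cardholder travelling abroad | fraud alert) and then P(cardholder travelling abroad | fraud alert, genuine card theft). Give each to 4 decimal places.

Under noisy-OR, P(fraud alert | causes) = 1 − (1−0.045)·∏(1−qᵢ) over the active causes.
P(fraud alert) = 0.045×0.81×0.89 + 0.78035×0.81×0.11 + 0.7708×0.19×0.89 + 0.947284×0.19×0.11 = 0.032441 + 0.069529 + 0.130342 + 0.019798 = 0.252110
The cardholder travelling abroad-present share is 0.069529 + 0.019798 = 0.089327.
P(cardholder travelling abroad | fraud alert) = 0.089327 / 0.252110 ≈ 0.3543

Now condition on the additional information:
Sum P(fraud alert|·) weighted by the priors over both values of cardholder travelling abroad:
  P(fraud alert | genuine card theft) = 0.7708*0.89 + 0.947284*0.11
        = 0.686012 + 0.104201 = 0.790213
The terms with cardholder travelling abroad present sum to 0.104201, so
  P(cardholder travelling abroad | fraud alert, genuine card theft) = 0.104201 / 0.790213 ≈ 0.1319
The drop from 0.3543 to 0.1319 is the explaining-away (discounting) effect.

P(cardholder travelling abroad | fraud alert) ≈ 0.3543; P(cardholder travelling abroad | fraud alert, genuine card theft) ≈ 0.1319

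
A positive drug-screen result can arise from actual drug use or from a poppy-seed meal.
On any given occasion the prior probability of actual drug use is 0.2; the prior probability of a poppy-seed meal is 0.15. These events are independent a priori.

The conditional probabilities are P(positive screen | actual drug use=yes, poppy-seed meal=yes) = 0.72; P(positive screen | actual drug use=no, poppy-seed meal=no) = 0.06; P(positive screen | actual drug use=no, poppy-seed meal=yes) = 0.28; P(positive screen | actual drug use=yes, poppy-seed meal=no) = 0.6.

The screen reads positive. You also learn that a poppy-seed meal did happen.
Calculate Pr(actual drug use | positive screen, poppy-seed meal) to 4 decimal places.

P(positive screen | poppy-seed meal) = 0.28*0.8 + 0.72*0.2 = 0.224000 + 0.144000 = 0.368000
The actual drug use-present share is 0.72*0.2 = 0.144000.
So P(actual drug use | positive screen, poppy-seed meal) = 0.144000/0.368000 ≈ 0.3913.

Pr(actual drug use | positive screen, poppy-seed meal) ≈ 0.3913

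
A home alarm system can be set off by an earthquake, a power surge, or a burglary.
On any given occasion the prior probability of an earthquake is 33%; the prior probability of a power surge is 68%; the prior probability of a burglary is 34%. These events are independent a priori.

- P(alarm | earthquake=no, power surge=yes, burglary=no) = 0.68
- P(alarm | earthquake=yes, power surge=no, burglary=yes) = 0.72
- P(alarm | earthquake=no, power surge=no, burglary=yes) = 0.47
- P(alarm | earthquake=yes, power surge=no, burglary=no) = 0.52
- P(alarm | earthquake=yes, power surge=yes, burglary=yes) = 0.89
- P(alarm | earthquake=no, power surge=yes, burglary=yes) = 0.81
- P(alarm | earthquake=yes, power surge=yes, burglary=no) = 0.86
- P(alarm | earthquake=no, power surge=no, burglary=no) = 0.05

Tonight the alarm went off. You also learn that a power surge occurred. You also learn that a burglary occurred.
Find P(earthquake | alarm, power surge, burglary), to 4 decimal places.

P(earthquake | alarm, power surge, burglary) ≈ 0.3511

By total probability over both values of earthquake:
  P(alarm | power surge, burglary) = 0.81·0.67 + 0.89·0.33
        = 0.542700 + 0.293700 = 0.836400
Configurations with earthquake contribute 0.293700, so
  P(earthquake | alarm, power surge, burglary) = 0.293700 / 0.836400 ≈ 0.3511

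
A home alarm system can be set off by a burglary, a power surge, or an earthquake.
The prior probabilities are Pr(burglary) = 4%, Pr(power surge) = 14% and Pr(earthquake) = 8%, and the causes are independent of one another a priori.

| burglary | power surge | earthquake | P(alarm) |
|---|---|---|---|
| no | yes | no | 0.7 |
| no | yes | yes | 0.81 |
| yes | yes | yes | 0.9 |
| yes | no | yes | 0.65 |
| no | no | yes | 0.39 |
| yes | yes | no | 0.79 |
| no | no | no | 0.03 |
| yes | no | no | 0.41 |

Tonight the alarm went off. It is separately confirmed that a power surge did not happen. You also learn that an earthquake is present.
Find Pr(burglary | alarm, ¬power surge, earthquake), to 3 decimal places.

P(alarm | ¬power surge, earthquake) = 0.39*0.96 + 0.65*0.04 = 0.374400 + 0.026000 = 0.400400
Restricting to configurations with burglary present: 0.65*0.04 = 0.026000.
Hence the posterior is 0.026000/0.400400 ≈ 0.065.

Pr(burglary | alarm, ¬power surge, earthquake) ≈ 0.065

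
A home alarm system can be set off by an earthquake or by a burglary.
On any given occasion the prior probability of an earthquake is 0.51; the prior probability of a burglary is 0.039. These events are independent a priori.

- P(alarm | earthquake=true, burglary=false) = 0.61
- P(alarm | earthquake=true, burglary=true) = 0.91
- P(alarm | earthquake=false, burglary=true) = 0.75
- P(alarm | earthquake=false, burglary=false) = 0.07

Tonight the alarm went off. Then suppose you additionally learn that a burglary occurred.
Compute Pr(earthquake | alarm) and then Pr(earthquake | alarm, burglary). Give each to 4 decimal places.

Weight on earthquake=true, given the evidence: 0.298967 + 0.018100 = 0.317067
Denominator P(alarm): 0.07×0.49×0.961 + 0.75×0.49×0.039 + 0.61×0.51×0.961 + 0.91×0.51×0.039 = 0.364361
Posterior = 0.317067 / 0.364361 ≈ 0.8702

With the extra evidence:
Sum P(alarm|·) weighted by the priors over both values of earthquake:
  P(alarm | burglary) = 0.75·0.49 + 0.91·0.51
        = 0.367500 + 0.464100 = 0.831600
Keeping only the earthquake-present terms gives 0.464100, so
  P(earthquake | alarm, burglary) = 0.464100 / 0.831600 ≈ 0.5581
The drop from 0.8702 to 0.5581 is the explaining-away (discounting) effect.

Pr(earthquake | alarm) ≈ 0.8702; Pr(earthquake | alarm, burglary) ≈ 0.5581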